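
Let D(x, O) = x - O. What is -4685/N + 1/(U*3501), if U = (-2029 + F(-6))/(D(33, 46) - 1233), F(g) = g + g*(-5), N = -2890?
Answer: 6577996373/4057273890 ≈ 1.6213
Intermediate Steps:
F(g) = -4*g (F(g) = g - 5*g = -4*g)
U = 2005/1246 (U = (-2029 - 4*(-6))/((33 - 1*46) - 1233) = (-2029 + 24)/((33 - 46) - 1233) = -2005/(-13 - 1233) = -2005/(-1246) = -2005*(-1/1246) = 2005/1246 ≈ 1.6091)
-4685/N + 1/(U*3501) = -4685/(-2890) + 1/((2005/1246)*3501) = -4685*(-1/2890) + (1246/2005)*(1/3501) = 937/578 + 1246/7019505 = 6577996373/4057273890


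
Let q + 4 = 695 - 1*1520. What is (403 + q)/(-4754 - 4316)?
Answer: 213/4535 ≈ 0.046968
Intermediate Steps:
q = -829 (q = -4 + (695 - 1*1520) = -4 + (695 - 1520) = -4 - 825 = -829)
(403 + q)/(-4754 - 4316) = (403 - 829)/(-4754 - 4316) = -426/(-9070) = -426*(-1/9070) = 213/4535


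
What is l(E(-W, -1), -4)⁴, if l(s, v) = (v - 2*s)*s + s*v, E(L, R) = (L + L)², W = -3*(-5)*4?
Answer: 29614363433564877358733721600000000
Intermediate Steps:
W = 60 (W = 15*4 = 60)
E(L, R) = 4*L² (E(L, R) = (2*L)² = 4*L²)
l(s, v) = s*v + s*(v - 2*s) (l(s, v) = s*(v - 2*s) + s*v = s*v + s*(v - 2*s))
l(E(-W, -1), -4)⁴ = (2*(4*(-1*60)²)*(-4 - 4*(-1*60)²))⁴ = (2*(4*(-60)²)*(-4 - 4*(-60)²))⁴ = (2*(4*3600)*(-4 - 4*3600))⁴ = (2*14400*(-4 - 1*14400))⁴ = (2*14400*(-4 - 14400))⁴ = (2*14400*(-14404))⁴ = (-414835200)⁴ = 29614363433564877358733721600000000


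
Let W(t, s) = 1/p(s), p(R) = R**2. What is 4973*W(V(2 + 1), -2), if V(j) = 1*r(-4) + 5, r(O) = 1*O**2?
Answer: 4973/4 ≈ 1243.3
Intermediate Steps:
r(O) = O**2
V(j) = 21 (V(j) = 1*(-4)**2 + 5 = 1*16 + 5 = 16 + 5 = 21)
W(t, s) = s**(-2) (W(t, s) = 1/(s**2) = s**(-2))
4973*W(V(2 + 1), -2) = 4973/(-2)**2 = 4973*(1/4) = 4973/4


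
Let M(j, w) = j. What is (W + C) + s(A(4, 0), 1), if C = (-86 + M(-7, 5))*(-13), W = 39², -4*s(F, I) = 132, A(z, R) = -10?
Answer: 2697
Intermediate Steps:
s(F, I) = -33 (s(F, I) = -¼*132 = -33)
W = 1521
C = 1209 (C = (-86 - 7)*(-13) = -93*(-13) = 1209)
(W + C) + s(A(4, 0), 1) = (1521 + 1209) - 33 = 2730 - 33 = 2697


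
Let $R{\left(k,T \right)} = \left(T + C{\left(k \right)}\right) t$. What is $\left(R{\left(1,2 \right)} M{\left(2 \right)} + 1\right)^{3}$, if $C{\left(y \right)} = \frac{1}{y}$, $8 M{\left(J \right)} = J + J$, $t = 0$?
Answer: $1$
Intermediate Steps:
$M{\left(J \right)} = \frac{J}{4}$ ($M{\left(J \right)} = \frac{J + J}{8} = \frac{2 J}{8} = \frac{J}{4}$)
$R{\left(k,T \right)} = 0$ ($R{\left(k,T \right)} = \left(T + \frac{1}{k}\right) 0 = 0$)
$\left(R{\left(1,2 \right)} M{\left(2 \right)} + 1\right)^{3} = \left(0 \cdot \frac{1}{4} \cdot 2 + 1\right)^{3} = \left(0 \cdot \frac{1}{2} + 1\right)^{3} = \left(0 + 1\right)^{3} = 1^{3} = 1$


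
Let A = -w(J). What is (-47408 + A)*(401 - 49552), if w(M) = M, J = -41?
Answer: 2328135417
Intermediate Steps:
A = 41 (A = -1*(-41) = 41)
(-47408 + A)*(401 - 49552) = (-47408 + 41)*(401 - 49552) = -47367*(-49151) = 2328135417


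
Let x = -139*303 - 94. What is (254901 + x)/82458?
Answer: 106345/41229 ≈ 2.5794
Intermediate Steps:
x = -42211 (x = -42117 - 94 = -42211)
(254901 + x)/82458 = (254901 - 42211)/82458 = 212690*(1/82458) = 106345/41229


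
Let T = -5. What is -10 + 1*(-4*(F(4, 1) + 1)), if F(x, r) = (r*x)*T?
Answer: 66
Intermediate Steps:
F(x, r) = -5*r*x (F(x, r) = (r*x)*(-5) = -5*r*x)
-10 + 1*(-4*(F(4, 1) + 1)) = -10 + 1*(-4*(-5*1*4 + 1)) = -10 + 1*(-4*(-20 + 1)) = -10 + 1*(-4*(-19)) = -10 + 1*76 = -10 + 76 = 66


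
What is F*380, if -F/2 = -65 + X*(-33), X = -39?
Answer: -928720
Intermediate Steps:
F = -2444 (F = -2*(-65 - 39*(-33)) = -2*(-65 + 1287) = -2*1222 = -2444)
F*380 = -2444*380 = -928720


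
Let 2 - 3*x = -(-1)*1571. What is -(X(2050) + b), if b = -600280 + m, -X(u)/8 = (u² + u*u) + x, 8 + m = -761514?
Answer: 68597618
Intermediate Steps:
m = -761522 (m = -8 - 761514 = -761522)
x = -523 (x = ⅔ - (-1)*(-1*1571)/3 = ⅔ - (-1)*(-1571)/3 = ⅔ - ⅓*1571 = ⅔ - 1571/3 = -523)
X(u) = 4184 - 16*u² (X(u) = -8*((u² + u*u) - 523) = -8*((u² + u²) - 523) = -8*(2*u² - 523) = -8*(-523 + 2*u²) = 4184 - 16*u²)
b = -1361802 (b = -600280 - 761522 = -1361802)
-(X(2050) + b) = -((4184 - 16*2050²) - 1361802) = -((4184 - 16*4202500) - 1361802) = -((4184 - 67240000) - 1361802) = -(-67235816 - 1361802) = -1*(-68597618) = 68597618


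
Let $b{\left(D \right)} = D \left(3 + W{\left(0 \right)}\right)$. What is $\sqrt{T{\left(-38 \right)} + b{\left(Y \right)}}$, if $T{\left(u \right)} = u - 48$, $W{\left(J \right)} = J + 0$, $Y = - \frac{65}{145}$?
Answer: $\frac{i \sqrt{73457}}{29} \approx 9.3458 i$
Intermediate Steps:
$Y = - \frac{13}{29}$ ($Y = \left(-65\right) \frac{1}{145} = - \frac{13}{29} \approx -0.44828$)
$W{\left(J \right)} = J$
$b{\left(D \right)} = 3 D$ ($b{\left(D \right)} = D \left(3 + 0\right) = D 3 = 3 D$)
$T{\left(u \right)} = -48 + u$
$\sqrt{T{\left(-38 \right)} + b{\left(Y \right)}} = \sqrt{\left(-48 - 38\right) + 3 \left(- \frac{13}{29}\right)} = \sqrt{-86 - \frac{39}{29}} = \sqrt{- \frac{2533}{29}} = \frac{i \sqrt{73457}}{29}$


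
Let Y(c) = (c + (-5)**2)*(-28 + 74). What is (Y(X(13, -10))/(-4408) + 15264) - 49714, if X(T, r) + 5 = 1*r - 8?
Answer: -37963923/1102 ≈ -34450.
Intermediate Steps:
X(T, r) = -13 + r (X(T, r) = -5 + (1*r - 8) = -5 + (r - 8) = -5 + (-8 + r) = -13 + r)
Y(c) = 1150 + 46*c (Y(c) = (c + 25)*46 = (25 + c)*46 = 1150 + 46*c)
(Y(X(13, -10))/(-4408) + 15264) - 49714 = ((1150 + 46*(-13 - 10))/(-4408) + 15264) - 49714 = ((1150 + 46*(-23))*(-1/4408) + 15264) - 49714 = ((1150 - 1058)*(-1/4408) + 15264) - 49714 = (92*(-1/4408) + 15264) - 49714 = (-23/1102 + 15264) - 49714 = 16820905/1102 - 49714 = -37963923/1102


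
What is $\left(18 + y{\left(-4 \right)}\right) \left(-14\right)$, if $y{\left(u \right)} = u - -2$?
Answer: $-224$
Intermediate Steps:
$y{\left(u \right)} = 2 + u$ ($y{\left(u \right)} = u + 2 = 2 + u$)
$\left(18 + y{\left(-4 \right)}\right) \left(-14\right) = \left(18 + \left(2 - 4\right)\right) \left(-14\right) = \left(18 - 2\right) \left(-14\right) = 16 \left(-14\right) = -224$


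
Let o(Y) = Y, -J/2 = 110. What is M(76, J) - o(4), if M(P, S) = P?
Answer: 72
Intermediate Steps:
J = -220 (J = -2*110 = -220)
M(76, J) - o(4) = 76 - 1*4 = 76 - 4 = 72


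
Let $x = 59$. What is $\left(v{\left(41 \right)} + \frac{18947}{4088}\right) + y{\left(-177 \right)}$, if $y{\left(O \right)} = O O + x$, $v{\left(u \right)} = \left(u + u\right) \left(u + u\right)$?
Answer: $\frac{155820803}{4088} \approx 38117.0$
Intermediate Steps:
$v{\left(u \right)} = 4 u^{2}$ ($v{\left(u \right)} = 2 u 2 u = 4 u^{2}$)
$y{\left(O \right)} = 59 + O^{2}$ ($y{\left(O \right)} = O O + 59 = O^{2} + 59 = 59 + O^{2}$)
$\left(v{\left(41 \right)} + \frac{18947}{4088}\right) + y{\left(-177 \right)} = \left(4 \cdot 41^{2} + \frac{18947}{4088}\right) + \left(59 + \left(-177\right)^{2}\right) = \left(4 \cdot 1681 + 18947 \cdot \frac{1}{4088}\right) + \left(59 + 31329\right) = \left(6724 + \frac{18947}{4088}\right) + 31388 = \frac{27506659}{4088} + 31388 = \frac{155820803}{4088}$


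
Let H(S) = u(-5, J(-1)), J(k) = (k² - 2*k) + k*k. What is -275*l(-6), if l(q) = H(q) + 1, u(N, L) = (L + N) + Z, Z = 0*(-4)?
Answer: 0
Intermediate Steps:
J(k) = -2*k + 2*k² (J(k) = (k² - 2*k) + k² = -2*k + 2*k²)
Z = 0
u(N, L) = L + N (u(N, L) = (L + N) + 0 = L + N)
H(S) = -1 (H(S) = 2*(-1)*(-1 - 1) - 5 = 2*(-1)*(-2) - 5 = 4 - 5 = -1)
l(q) = 0 (l(q) = -1 + 1 = 0)
-275*l(-6) = -275*0 = 0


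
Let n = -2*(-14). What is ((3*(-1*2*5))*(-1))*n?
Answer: 840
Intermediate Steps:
n = 28
((3*(-1*2*5))*(-1))*n = ((3*(-1*2*5))*(-1))*28 = ((3*(-2*5))*(-1))*28 = ((3*(-10))*(-1))*28 = -30*(-1)*28 = 30*28 = 840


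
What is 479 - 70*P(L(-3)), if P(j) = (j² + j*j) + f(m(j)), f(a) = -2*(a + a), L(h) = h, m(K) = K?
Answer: -1621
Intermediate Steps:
f(a) = -4*a
P(j) = -4*j + 2*j² (P(j) = (j² + j*j) - 4*j = (j² + j²) - 4*j = 2*j² - 4*j = -4*j + 2*j²)
479 - 70*P(L(-3)) = 479 - 140*(-3)*(-2 - 3) = 479 - 140*(-3)*(-5) = 479 - 70*30 = 479 - 2100 = -1621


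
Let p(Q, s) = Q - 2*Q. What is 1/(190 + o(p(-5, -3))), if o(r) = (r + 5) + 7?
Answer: 1/207 ≈ 0.0048309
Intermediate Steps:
p(Q, s) = -Q (p(Q, s) = Q - 2*Q = -Q)
o(r) = 12 + r (o(r) = (5 + r) + 7 = 12 + r)
1/(190 + o(p(-5, -3))) = 1/(190 + (12 - 1*(-5))) = 1/(190 + (12 + 5)) = 1/(190 + 17) = 1/207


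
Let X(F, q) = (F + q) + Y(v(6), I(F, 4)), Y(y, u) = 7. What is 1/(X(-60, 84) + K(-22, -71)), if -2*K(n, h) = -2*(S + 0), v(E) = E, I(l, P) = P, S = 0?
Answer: 1/31 ≈ 0.032258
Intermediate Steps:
X(F, q) = 7 + F + q (X(F, q) = (F + q) + 7 = 7 + F + q)
K(n, h) = 0 (K(n, h) = -(-1)*(0 + 0) = -(-1)*0 = -½*0 = 0)
1/(X(-60, 84) + K(-22, -71)) = 1/((7 - 60 + 84) + 0) = 1/(31 + 0) = 1/31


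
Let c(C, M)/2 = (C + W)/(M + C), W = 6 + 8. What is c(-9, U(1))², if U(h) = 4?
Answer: 4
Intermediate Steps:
W = 14
c(C, M) = 2*(14 + C)/(C + M) (c(C, M) = 2*((C + 14)/(M + C)) = 2*((14 + C)/(C + M)) = 2*(14 + C)/(C + M))
c(-9, U(1))² = (2*(14 - 9)/(-9 + 4))² = (2*5/(-5))² = (2*(-⅕)*5)² = (-2)² = 4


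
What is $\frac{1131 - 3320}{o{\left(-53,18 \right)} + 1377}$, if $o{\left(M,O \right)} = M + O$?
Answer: $- \frac{199}{122} \approx -1.6311$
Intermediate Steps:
$\frac{1131 - 3320}{o{\left(-53,18 \right)} + 1377} = \frac{1131 - 3320}{\left(-53 + 18\right) + 1377} = \frac{1131 - 3320}{-35 + 1377} = - \frac{2189}{1342} = \left(-2189\right) \frac{1}{1342} = - \frac{199}{122}$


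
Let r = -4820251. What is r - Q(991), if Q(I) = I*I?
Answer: -5802332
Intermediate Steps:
Q(I) = I²
r - Q(991) = -4820251 - 1*991² = -4820251 - 1*982081 = -4820251 - 982081 = -5802332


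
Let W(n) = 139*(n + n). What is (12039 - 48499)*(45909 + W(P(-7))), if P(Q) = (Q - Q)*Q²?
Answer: -1673842140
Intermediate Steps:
P(Q) = 0 (P(Q) = 0*Q² = 0)
W(n) = 278*n (W(n) = 139*(2*n) = 278*n)
(12039 - 48499)*(45909 + W(P(-7))) = (12039 - 48499)*(45909 + 278*0) = -36460*(45909 + 0) = -36460*45909 = -1673842140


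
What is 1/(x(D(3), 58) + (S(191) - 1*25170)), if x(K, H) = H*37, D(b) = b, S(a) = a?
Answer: -1/22833 ≈ -4.3796e-5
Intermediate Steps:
x(K, H) = 37*H
1/(x(D(3), 58) + (S(191) - 1*25170)) = 1/(37*58 + (191 - 1*25170)) = 1/(2146 + (191 - 25170)) = 1/(2146 - 24979) = 1/(-22833) = -1/22833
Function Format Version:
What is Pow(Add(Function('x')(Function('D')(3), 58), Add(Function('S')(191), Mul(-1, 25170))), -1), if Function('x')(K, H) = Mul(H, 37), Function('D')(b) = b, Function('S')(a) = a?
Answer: Rational(-1, 22833) ≈ -4.3796e-5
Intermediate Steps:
Function('x')(K, H) = Mul(37, H)
Pow(Add(Function('x')(Function('D')(3), 58), Add(Function('S')(191), Mul(-1, 25170))), -1) = Pow(Add(Mul(37, 58), Add(191, Mul(-1, 25170))), -1) = Pow(Add(2146, Add(191, -25170)), -1) = Pow(Add(2146, -24979), -1) = Pow(-22833, -1) = Rational(-1, 22833)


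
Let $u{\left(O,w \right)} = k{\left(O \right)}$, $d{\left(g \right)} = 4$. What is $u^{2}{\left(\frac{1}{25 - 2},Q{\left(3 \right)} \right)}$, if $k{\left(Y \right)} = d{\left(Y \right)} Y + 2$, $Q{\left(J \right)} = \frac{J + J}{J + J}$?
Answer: $\frac{2500}{529} \approx 4.7259$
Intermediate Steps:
$Q{\left(J \right)} = 1$ ($Q{\left(J \right)} = \frac{2 J}{2 J} = 2 J \frac{1}{2 J} = 1$)
$k{\left(Y \right)} = 2 + 4 Y$ ($k{\left(Y \right)} = 4 Y + 2 = 2 + 4 Y$)
$u{\left(O,w \right)} = 2 + 4 O$
$u^{2}{\left(\frac{1}{25 - 2},Q{\left(3 \right)} \right)} = \left(2 + \frac{4}{25 - 2}\right)^{2} = \left(2 + \frac{4}{23}\right)^{2} = \left(\frac{50}{23}\right)^{2} = \frac{2500}{529}$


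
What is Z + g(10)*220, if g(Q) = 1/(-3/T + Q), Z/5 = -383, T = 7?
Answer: -126765/67 ≈ -1892.0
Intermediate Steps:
Z = -1915 (Z = 5*(-383) = -1915)
g(Q) = 1/(-3/7 + Q)
Z + g(10)*220 = -1915 + (7/(-3 + 7*10))*220 = -1915 + (7/(-3 + 70))*220 = -1915 + (7/67)*220 = -1915 + 1540/67 = -126765/67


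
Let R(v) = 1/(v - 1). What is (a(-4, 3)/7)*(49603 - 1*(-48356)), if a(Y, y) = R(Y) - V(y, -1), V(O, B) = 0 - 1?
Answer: 391836/35 ≈ 11195.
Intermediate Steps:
V(O, B) = -1
R(v) = 1/(-1 + v)
a(Y, y) = 1 + 1/(-1 + Y) (a(Y, y) = 1/(-1 + Y) - 1*(-1) = 1/(-1 + Y) + 1 = 1 + 1/(-1 + Y))
(a(-4, 3)/7)*(49603 - 1*(-48356)) = (-4/(-1 - 4)/7)*(49603 - 1*(-48356)) = (-4/(-5)*(⅐))*(49603 + 48356) = (-4*(-⅕)*(⅐))*97959 = ((⅘)*(⅐))*97959 = (4/35)*97959 = 391836/35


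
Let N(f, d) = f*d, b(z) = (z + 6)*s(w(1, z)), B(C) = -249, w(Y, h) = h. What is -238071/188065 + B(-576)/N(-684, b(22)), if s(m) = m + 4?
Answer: -39500367469/31215780960 ≈ -1.2654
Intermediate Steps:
s(m) = 4 + m
b(z) = (4 + z)*(6 + z) (b(z) = (z + 6)*(4 + z) = (6 + z)*(4 + z) = (4 + z)*(6 + z))
N(f, d) = d*f
-238071/188065 + B(-576)/N(-684, b(22)) = -238071/188065 - 249*(-1/(684*(4 + 22)*(6 + 22))) = -238071*1/188065 - 249/((26*28)*(-684)) = -238071/188065 - 249/(728*(-684)) = -238071/188065 - 249/(-497952) = -238071/188065 - 249*(-1/497952) = -238071/188065 + 83/165984 = -39500367469/31215780960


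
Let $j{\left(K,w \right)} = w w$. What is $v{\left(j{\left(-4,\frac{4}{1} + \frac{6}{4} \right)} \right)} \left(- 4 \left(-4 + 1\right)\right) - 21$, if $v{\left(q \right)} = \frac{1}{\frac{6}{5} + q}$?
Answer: $- \frac{12969}{629} \approx -20.618$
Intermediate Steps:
$j{\left(K,w \right)} = w^{2}$
$v{\left(q \right)} = \frac{1}{\frac{6}{5} + q}$ ($v{\left(q \right)} = \frac{1}{6 \cdot \frac{1}{5} + q} = \frac{1}{\frac{6}{5} + q}$)
$v{\left(j{\left(-4,\frac{4}{1} + \frac{6}{4} \right)} \right)} \left(- 4 \left(-4 + 1\right)\right) - 21 = \frac{5}{6 + 5 \left(\frac{4}{1} + \frac{6}{4}\right)^{2}} \left(- 4 \left(-4 + 1\right)\right) - 21 = \frac{5}{6 + 5 \left(4 \cdot 1 + 6 \cdot \frac{1}{4}\right)^{2}} \left(\left(-4\right) \left(-3\right)\right) - 21 = \frac{5}{6 + 5 \left(4 + \frac{3}{2}\right)^{2}} \cdot 12 - 21 = \frac{5}{6 + 5 \left(\frac{11}{2}\right)^{2}} \cdot 12 - 21 = \frac{5}{6 + 5 \cdot \frac{121}{4}} \cdot 12 - 21 = \frac{5}{6 + \frac{605}{4}} \cdot 12 - 21 = \frac{5}{\frac{629}{4}} \cdot 12 - 21 = 5 \cdot \frac{4}{629} \cdot 12 - 21 = \frac{20}{629} \cdot 12 - 21 = \frac{240}{629} - 21 = - \frac{12969}{629}$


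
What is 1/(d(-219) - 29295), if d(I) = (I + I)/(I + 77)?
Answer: -71/2079726 ≈ -3.4139e-5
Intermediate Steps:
d(I) = 2*I/(77 + I) (d(I) = (2*I)/(77 + I) = 2*I/(77 + I))
1/(d(-219) - 29295) = 1/(2*(-219)/(77 - 219) - 29295) = 1/(2*(-219)/(-142) - 29295) = 1/(2*(-219)*(-1/142) - 29295) = 1/(219/71 - 29295) = 1/(-2079726/71) = -71/2079726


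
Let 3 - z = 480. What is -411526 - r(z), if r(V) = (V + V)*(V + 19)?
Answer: -848458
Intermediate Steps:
z = -477 (z = 3 - 1*480 = 3 - 480 = -477)
r(V) = 2*V*(19 + V) (r(V) = (2*V)*(19 + V) = 2*V*(19 + V))
-411526 - r(z) = -411526 - 2*(-477)*(19 - 477) = -411526 - 2*(-477)*(-458) = -411526 - 1*436932 = -411526 - 436932 = -848458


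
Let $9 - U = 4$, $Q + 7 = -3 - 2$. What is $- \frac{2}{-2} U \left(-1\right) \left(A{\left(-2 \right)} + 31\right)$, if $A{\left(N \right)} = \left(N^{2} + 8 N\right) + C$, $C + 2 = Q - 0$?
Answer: $-25$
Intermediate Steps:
$Q = -12$ ($Q = -7 - 5 = -12$)
$C = -14$ ($C = -2 - 12 = -14$)
$U = 5$ ($U = 9 - 4 = 5$)
$A{\left(N \right)} = -14 + N^{2} + 8 N$ ($A{\left(N \right)} = \left(N^{2} + 8 N\right) - 14 = -14 + N^{2} + 8 N$)
$- \frac{2}{-2} U \left(-1\right) \left(A{\left(-2 \right)} + 31\right) = - \frac{2}{-2} \cdot 5 \left(-1\right) \left(\left(-14 + \left(-2\right)^{2} + 8 \left(-2\right)\right) + 31\right) = \left(-2\right) \left(- \frac{1}{2}\right) 5 \left(-1\right) \left(\left(-14 + 4 - 16\right) + 31\right) = 1 \cdot 5 \left(-1\right) \left(-26 + 31\right) = 5 \left(-1\right) 5 = \left(-5\right) 5 = -25$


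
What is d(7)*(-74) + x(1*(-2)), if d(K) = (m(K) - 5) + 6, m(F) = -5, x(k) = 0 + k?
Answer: 294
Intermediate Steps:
x(k) = k
d(K) = -4 (d(K) = (-5 - 5) + 6 = -10 + 6 = -4)
d(7)*(-74) + x(1*(-2)) = -4*(-74) + 1*(-2) = 296 - 2 = 294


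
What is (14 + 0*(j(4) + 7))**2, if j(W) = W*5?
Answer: 196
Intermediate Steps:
j(W) = 5*W
(14 + 0*(j(4) + 7))**2 = (14 + 0*(5*4 + 7))**2 = (14 + 0*(20 + 7))**2 = (14 + 0*27)**2 = (14 + 0)**2 = 14**2 = 196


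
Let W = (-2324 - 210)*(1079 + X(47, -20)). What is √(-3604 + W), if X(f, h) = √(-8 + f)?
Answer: √(-2737790 - 2534*√39) ≈ 1659.4*I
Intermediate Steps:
W = -2734186 - 2534*√39 (W = (-2324 - 210)*(1079 + √(-8 + 47)) = -2534*(1079 + √39) = -2734186 - 2534*√39 ≈ -2.7500e+6)
√(-3604 + W) = √(-3604 + (-2734186 - 2534*√39)) = √(-2737790 - 2534*√39)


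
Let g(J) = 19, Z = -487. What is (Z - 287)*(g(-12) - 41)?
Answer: 17028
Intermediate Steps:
(Z - 287)*(g(-12) - 41) = (-487 - 287)*(19 - 41) = -774*(-22) = 17028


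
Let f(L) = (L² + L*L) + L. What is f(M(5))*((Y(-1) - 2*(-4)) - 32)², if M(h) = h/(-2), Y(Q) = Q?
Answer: 6250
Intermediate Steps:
M(h) = -h/2 (M(h) = h*(-½) = -h/2)
f(L) = L + 2*L² (f(L) = (L² + L²) + L = 2*L² + L = L + 2*L²)
f(M(5))*((Y(-1) - 2*(-4)) - 32)² = ((-½*5)*(1 + 2*(-½*5)))*((-1 - 2*(-4)) - 32)² = (-5*(1 + 2*(-5/2))/2)*((-1 + 8) - 32)² = (-5*(1 - 5)/2)*(7 - 32)² = -5/2*(-4)*(-25)² = 10*625 = 6250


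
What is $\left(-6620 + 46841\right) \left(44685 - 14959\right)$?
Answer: $1195609446$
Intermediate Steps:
$\left(-6620 + 46841\right) \left(44685 - 14959\right) = 40221 \left(44685 - 14959\right) = 40221 \cdot 29726 = 1195609446$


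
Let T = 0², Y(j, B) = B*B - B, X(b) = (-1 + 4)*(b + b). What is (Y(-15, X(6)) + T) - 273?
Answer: 987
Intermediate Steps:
X(b) = 6*b (X(b) = 3*(2*b) = 6*b)
Y(j, B) = B² - B
T = 0
(Y(-15, X(6)) + T) - 273 = ((6*6)*(-1 + 6*6) + 0) - 273 = (36*(-1 + 36) + 0) - 273 = (36*35 + 0) - 273 = (1260 + 0) - 273 = 1260 - 273 = 987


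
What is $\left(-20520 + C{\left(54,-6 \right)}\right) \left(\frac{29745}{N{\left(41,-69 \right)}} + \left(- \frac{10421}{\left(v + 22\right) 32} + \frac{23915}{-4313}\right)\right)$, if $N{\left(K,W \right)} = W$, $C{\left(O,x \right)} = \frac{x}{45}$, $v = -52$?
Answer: $\frac{6240246873821521}{714232800} \approx 8.737 \cdot 10^{6}$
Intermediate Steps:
$C{\left(O,x \right)} = \frac{x}{45}$ ($C{\left(O,x \right)} = x \frac{1}{45} = \frac{x}{45}$)
$\left(-20520 + C{\left(54,-6 \right)}\right) \left(\frac{29745}{N{\left(41,-69 \right)}} + \left(- \frac{10421}{\left(v + 22\right) 32} + \frac{23915}{-4313}\right)\right) = \left(-20520 + \frac{1}{45} \left(-6\right)\right) \left(\frac{29745}{-69} - \left(\frac{23915}{4313} + 10421 \frac{1}{32 \left(-52 + 22\right)}\right)\right) = \left(-20520 - \frac{2}{15}\right) \left(29745 \left(- \frac{1}{69}\right) - \left(\frac{23915}{4313} + \frac{10421}{\left(-30\right) 32}\right)\right) = - \frac{307802 \left(- \frac{9915}{23} - \left(\frac{23915}{4313} + \frac{10421}{-960}\right)\right)}{15} = - \frac{307802 \left(- \frac{9915}{23} - - \frac{21987373}{4140480}\right)}{15} = - \frac{307802 \left(- \frac{9915}{23} + \left(\frac{10421}{960} - \frac{23915}{4313}\right)\right)}{15} = - \frac{307802 \left(- \frac{9915}{23} + \frac{21987373}{4140480}\right)}{15} = \left(- \frac{307802}{15}\right) \left(- \frac{40547149621}{95231040}\right) = \frac{6240246873821521}{714232800}$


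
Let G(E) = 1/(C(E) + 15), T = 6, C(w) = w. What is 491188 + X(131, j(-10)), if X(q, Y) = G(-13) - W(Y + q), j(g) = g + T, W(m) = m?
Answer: 982123/2 ≈ 4.9106e+5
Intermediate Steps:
G(E) = 1/(15 + E) (G(E) = 1/(E + 15) = 1/(15 + E))
j(g) = 6 + g (j(g) = g + 6 = 6 + g)
X(q, Y) = 1/2 - Y - q (X(q, Y) = 1/(15 - 13) - (Y + q) = 1/2 + (-Y - q) = 1/2 - Y - q)
491188 + X(131, j(-10)) = 491188 + (1/2 - (6 - 10) - 1*131) = 491188 + (1/2 - 1*(-4) - 131) = 491188 + (1/2 + 4 - 131) = 491188 - 253/2 = 982123/2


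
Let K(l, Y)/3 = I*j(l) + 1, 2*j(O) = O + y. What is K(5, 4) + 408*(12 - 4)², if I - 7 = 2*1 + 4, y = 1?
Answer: 26232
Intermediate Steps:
I = 13 (I = 7 + (2*1 + 4) = 7 + (2 + 4) = 7 + 6 = 13)
j(O) = ½ + O/2 (j(O) = (O + 1)/2 = (1 + O)/2 = ½ + O/2)
K(l, Y) = 45/2 + 39*l/2 (K(l, Y) = 3*(13*(½ + l/2) + 1) = 3*((13/2 + 13*l/2) + 1) = 3*(15/2 + 13*l/2) = 45/2 + 39*l/2)
K(5, 4) + 408*(12 - 4)² = (45/2 + (39/2)*5) + 408*(12 - 4)² = (45/2 + 195/2) + 408*8² = 120 + 408*64 = 120 + 26112 = 26232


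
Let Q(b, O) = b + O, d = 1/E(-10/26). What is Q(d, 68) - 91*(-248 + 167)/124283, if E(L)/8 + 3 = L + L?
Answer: 3314161401/48718936 ≈ 68.026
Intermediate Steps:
E(L) = -24 + 16*L (E(L) = -24 + 8*(L + L) = -24 + 8*(2*L) = -24 + 16*L)
d = -13/392 (d = 1/(-24 + 16*(-10/26)) = 1/(-24 + 16*(-10*1/26)) = 1/(-24 + 16*(-5/13)) = 1/(-24 - 80/13) = 1/(-392/13) = -13/392 ≈ -0.033163)
Q(b, O) = O + b
Q(d, 68) - 91*(-248 + 167)/124283 = (68 - 13/392) - 91*(-248 + 167)/124283 = 26643/392 - 91*(-81)*(1/124283) = 26643/392 + 7371*(1/124283) = 26643/392 + 7371/124283 = 3314161401/48718936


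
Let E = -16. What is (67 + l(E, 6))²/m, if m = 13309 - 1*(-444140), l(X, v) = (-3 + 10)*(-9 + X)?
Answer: 3888/152483 ≈ 0.025498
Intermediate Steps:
l(X, v) = -63 + 7*X (l(X, v) = 7*(-9 + X) = -63 + 7*X)
m = 457449 (m = 13309 + 444140 = 457449)
(67 + l(E, 6))²/m = (67 + (-63 + 7*(-16)))²/457449 = (67 + (-63 - 112))²*(1/457449) = (67 - 175)²*(1/457449) = (-108)²*(1/457449) = 11664*(1/457449) = 3888/152483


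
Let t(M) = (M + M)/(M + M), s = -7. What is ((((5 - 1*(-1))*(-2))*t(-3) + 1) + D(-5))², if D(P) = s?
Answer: 324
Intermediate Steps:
t(M) = 1 (t(M) = (2*M)/((2*M)) = (2*M)*(1/(2*M)) = 1)
D(P) = -7
((((5 - 1*(-1))*(-2))*t(-3) + 1) + D(-5))² = ((((5 - 1*(-1))*(-2))*1 + 1) - 7)² = ((((5 + 1)*(-2))*1 + 1) - 7)² = (((6*(-2))*1 + 1) - 7)² = ((-12*1 + 1) - 7)² = ((-12 + 1) - 7)² = (-11 - 7)² = (-18)² = 324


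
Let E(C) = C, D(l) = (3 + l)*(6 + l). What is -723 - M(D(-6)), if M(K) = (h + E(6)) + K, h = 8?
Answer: -737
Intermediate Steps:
M(K) = 14 + K (M(K) = (8 + 6) + K = 14 + K)
-723 - M(D(-6)) = -723 - (14 + (18 + (-6)**2 + 9*(-6))) = -723 - (14 + (18 + 36 - 54)) = -723 - (14 + 0) = -723 - 1*14 = -723 - 14 = -737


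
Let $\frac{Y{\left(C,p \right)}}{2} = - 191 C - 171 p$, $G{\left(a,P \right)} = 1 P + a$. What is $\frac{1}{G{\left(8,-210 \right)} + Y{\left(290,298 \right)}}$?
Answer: $- \frac{1}{212898} \approx -4.6971 \cdot 10^{-6}$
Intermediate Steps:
$G{\left(a,P \right)} = P + a$
$Y{\left(C,p \right)} = - 382 C - 342 p$ ($Y{\left(C,p \right)} = 2 \left(- 191 C - 171 p\right) = - 382 C - 342 p$)
$\frac{1}{G{\left(8,-210 \right)} + Y{\left(290,298 \right)}} = \frac{1}{\left(-210 + 8\right) - 212696} = \frac{1}{-202 - 212696} = \frac{1}{-212898} = - \frac{1}{212898}$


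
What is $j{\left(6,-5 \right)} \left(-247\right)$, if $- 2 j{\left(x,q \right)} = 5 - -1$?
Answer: $741$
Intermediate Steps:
$j{\left(x,q \right)} = -3$ ($j{\left(x,q \right)} = - \frac{5 - -1}{2} = - \frac{5 + 1}{2} = \left(- \frac{1}{2}\right) 6 = -3$)
$j{\left(6,-5 \right)} \left(-247\right) = \left(-3\right) \left(-247\right) = 741$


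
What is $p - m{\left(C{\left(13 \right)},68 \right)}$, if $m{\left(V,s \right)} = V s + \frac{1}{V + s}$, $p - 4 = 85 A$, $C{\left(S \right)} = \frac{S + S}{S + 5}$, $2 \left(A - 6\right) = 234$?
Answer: $\frac{58279294}{5625} \approx 10361.0$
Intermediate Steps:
$A = 123$ ($A = 6 + \frac{1}{2} \cdot 234 = 6 + 117 = 123$)
$C{\left(S \right)} = \frac{2 S}{5 + S}$
$p = 10459$ ($p = 4 + 85 \cdot 123 = 4 + 10455 = 10459$)
$m{\left(V,s \right)} = \frac{1}{V + s} + V s$
$p - m{\left(C{\left(13 \right)},68 \right)} = 10459 - \frac{1 + 2 \cdot 13 \frac{1}{5 + 13} \cdot 68^{2} + 68 \left(2 \cdot 13 \frac{1}{5 + 13}\right)^{2}}{2 \cdot 13 \frac{1}{5 + 13} + 68} = 10459 - \frac{1 + 2 \cdot 13 \cdot \frac{1}{18} \cdot 4624 + 68 \left(2 \cdot 13 \cdot \frac{1}{18}\right)^{2}}{2 \cdot 13 \cdot \frac{1}{18} + 68} = 10459 - \frac{1 + \frac{13}{9} \cdot 4624 + 68 \left(\frac{13}{9}\right)^{2}}{\frac{13}{9} + 68} = 10459 - \frac{1 + \frac{60112}{9} + 68 \cdot \frac{169}{81}}{\frac{625}{9}} = 10459 - \frac{9 \left(1 + \frac{60112}{9} + \frac{11492}{81}\right)}{625} = 10459 - \frac{9}{625} \cdot \frac{552581}{81} = 10459 - \frac{552581}{5625} = \frac{58279294}{5625}$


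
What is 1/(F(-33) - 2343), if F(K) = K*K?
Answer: -1/1254 ≈ -0.00079745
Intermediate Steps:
F(K) = K²
1/(F(-33) - 2343) = 1/((-33)² - 2343) = 1/(1089 - 2343) = 1/(-1254) = -1/1254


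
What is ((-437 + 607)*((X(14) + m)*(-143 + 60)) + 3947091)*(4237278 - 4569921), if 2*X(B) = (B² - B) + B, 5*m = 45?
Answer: -810757769403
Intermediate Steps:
m = 9 (m = (⅕)*45 = 9)
X(B) = B²/2 (X(B) = ((B² - B) + B)/2 = B²/2)
((-437 + 607)*((X(14) + m)*(-143 + 60)) + 3947091)*(4237278 - 4569921) = ((-437 + 607)*(((½)*14² + 9)*(-143 + 60)) + 3947091)*(4237278 - 4569921) = (170*(((½)*196 + 9)*(-83)) + 3947091)*(-332643) = (170*((98 + 9)*(-83)) + 3947091)*(-332643) = (170*(107*(-83)) + 3947091)*(-332643) = (170*(-8881) + 3947091)*(-332643) = (-1509770 + 3947091)*(-332643) = 2437321*(-332643) = -810757769403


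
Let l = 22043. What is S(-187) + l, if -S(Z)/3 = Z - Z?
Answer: 22043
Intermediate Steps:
S(Z) = 0 (S(Z) = -3*(Z - Z) = -3*0 = 0)
S(-187) + l = 0 + 22043 = 22043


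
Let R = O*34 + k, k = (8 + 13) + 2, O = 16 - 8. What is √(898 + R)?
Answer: √1193 ≈ 34.540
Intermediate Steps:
O = 8
k = 23 (k = 21 + 2 = 23)
R = 295 (R = 8*34 + 23 = 272 + 23 = 295)
√(898 + R) = √(898 + 295) = √1193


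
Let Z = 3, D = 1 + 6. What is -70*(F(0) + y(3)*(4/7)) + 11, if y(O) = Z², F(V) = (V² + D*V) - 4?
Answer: -69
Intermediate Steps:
D = 7
F(V) = -4 + V² + 7*V (F(V) = (V² + 7*V) - 4 = -4 + V² + 7*V)
y(O) = 9 (y(O) = 3² = 9)
-70*(F(0) + y(3)*(4/7)) + 11 = -70*((-4 + 0² + 7*0) + 9*(4/7)) + 11 = -70*((-4 + 0 + 0) + 9*(4*(⅐))) + 11 = -70*(-4 + 9*(4/7)) + 11 = -70*(-4 + 36/7) + 11 = -70*8/7 + 11 = -80 + 11 = -69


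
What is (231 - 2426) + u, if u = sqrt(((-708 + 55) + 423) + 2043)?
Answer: -2195 + 7*sqrt(37) ≈ -2152.4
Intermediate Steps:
u = 7*sqrt(37) (u = sqrt((-653 + 423) + 2043) = sqrt(-230 + 2043) = sqrt(1813) = 7*sqrt(37) ≈ 42.579)
(231 - 2426) + u = (231 - 2426) + 7*sqrt(37) = -2195 + 7*sqrt(37)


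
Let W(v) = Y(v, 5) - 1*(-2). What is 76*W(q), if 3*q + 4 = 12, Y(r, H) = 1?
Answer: 228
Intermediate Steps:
q = 8/3 (q = -4/3 + (1/3)*12 = -4/3 + 4 = 8/3 ≈ 2.6667)
W(v) = 3 (W(v) = 1 - 1*(-2) = 1 + 2 = 3)
76*W(q) = 76*3 = 228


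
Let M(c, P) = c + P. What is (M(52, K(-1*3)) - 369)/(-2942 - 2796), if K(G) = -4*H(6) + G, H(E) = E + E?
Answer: 184/2869 ≈ 0.064134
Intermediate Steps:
H(E) = 2*E
K(G) = -48 + G (K(G) = -8*6 + G = -4*12 + G = -48 + G)
M(c, P) = P + c
(M(52, K(-1*3)) - 369)/(-2942 - 2796) = (((-48 - 1*3) + 52) - 369)/(-2942 - 2796) = (((-48 - 3) + 52) - 369)/(-5738) = ((-51 + 52) - 369)*(-1/5738) = (1 - 369)*(-1/5738) = -368*(-1/5738) = 184/2869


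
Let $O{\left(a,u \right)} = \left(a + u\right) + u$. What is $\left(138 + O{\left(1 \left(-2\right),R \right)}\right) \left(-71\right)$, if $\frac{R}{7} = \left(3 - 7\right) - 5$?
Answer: $-710$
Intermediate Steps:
$R = -63$ ($R = 7 \left(\left(3 - 7\right) - 5\right) = 7 \left(-4 - 5\right) = 7 \left(-9\right) = -63$)
$O{\left(a,u \right)} = a + 2 u$
$\left(138 + O{\left(1 \left(-2\right),R \right)}\right) \left(-71\right) = \left(138 + \left(1 \left(-2\right) + 2 \left(-63\right)\right)\right) \left(-71\right) = \left(138 - 128\right) \left(-71\right) = 10 \left(-71\right) = -710$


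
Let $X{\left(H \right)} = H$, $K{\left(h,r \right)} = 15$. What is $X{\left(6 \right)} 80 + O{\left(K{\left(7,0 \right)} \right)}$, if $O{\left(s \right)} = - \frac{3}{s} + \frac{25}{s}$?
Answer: $\frac{7222}{15} \approx 481.47$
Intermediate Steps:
$O{\left(s \right)} = \frac{22}{s}$
$X{\left(6 \right)} 80 + O{\left(K{\left(7,0 \right)} \right)} = 6 \cdot 80 + \frac{22}{15} = 480 + 22 \cdot \frac{1}{15} = 480 + \frac{22}{15} = \frac{7222}{15}$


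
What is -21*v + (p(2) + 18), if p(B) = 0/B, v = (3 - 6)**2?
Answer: -171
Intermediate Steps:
v = 9 (v = (-3)**2 = 9)
p(B) = 0
-21*v + (p(2) + 18) = -21*9 + (0 + 18) = -189 + 18 = -171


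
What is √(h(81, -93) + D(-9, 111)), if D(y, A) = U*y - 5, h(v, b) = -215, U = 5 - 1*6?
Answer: I*√211 ≈ 14.526*I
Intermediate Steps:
U = -1 (U = 5 - 6 = -1)
D(y, A) = -5 - y (D(y, A) = -y - 5 = -5 - y)
√(h(81, -93) + D(-9, 111)) = √(-215 + (-5 - 1*(-9))) = √(-215 + (-5 + 9)) = √(-215 + 4) = √(-211) = I*√211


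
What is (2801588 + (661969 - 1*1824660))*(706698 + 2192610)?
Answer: 4751667183276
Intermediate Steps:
(2801588 + (661969 - 1*1824660))*(706698 + 2192610) = (2801588 + (661969 - 1824660))*2899308 = (2801588 - 1162691)*2899308 = 1638897*2899308 = 4751667183276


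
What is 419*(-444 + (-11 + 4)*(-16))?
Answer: -139108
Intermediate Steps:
419*(-444 + (-11 + 4)*(-16)) = 419*(-444 - 7*(-16)) = 419*(-444 + 112) = 419*(-332) = -139108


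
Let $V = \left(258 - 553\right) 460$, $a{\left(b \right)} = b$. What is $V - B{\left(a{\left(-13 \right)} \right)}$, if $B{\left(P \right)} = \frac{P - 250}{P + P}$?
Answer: $- \frac{3528463}{26} \approx -1.3571 \cdot 10^{5}$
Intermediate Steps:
$B{\left(P \right)} = \frac{-250 + P}{2 P}$
$V = -135700$ ($V = \left(-295\right) 460 = -135700$)
$V - B{\left(a{\left(-13 \right)} \right)} = -135700 - \frac{-250 - 13}{2 \left(-13\right)} = -135700 - \frac{1}{2} \left(- \frac{1}{13}\right) \left(-263\right) = -135700 - \frac{263}{26} = - \frac{3528463}{26}$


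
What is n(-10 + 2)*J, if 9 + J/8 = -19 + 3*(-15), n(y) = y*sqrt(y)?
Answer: 9344*I*sqrt(2) ≈ 13214.0*I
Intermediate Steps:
n(y) = y**(3/2)
J = -584 (J = -72 + 8*(-19 + 3*(-15)) = -72 + 8*(-19 - 45) = -72 + 8*(-64) = -72 - 512 = -584)
n(-10 + 2)*J = (-10 + 2)**(3/2)*(-584) = (-8)**(3/2)*(-584) = -16*I*sqrt(2)*(-584) = 9344*I*sqrt(2)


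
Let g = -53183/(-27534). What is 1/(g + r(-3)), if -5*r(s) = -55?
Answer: 2118/27389 ≈ 0.077330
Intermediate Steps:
g = 4091/2118 (g = -53183*(-1/27534) = 4091/2118 ≈ 1.9315)
r(s) = 11 (r(s) = -⅕*(-55) = 11)
1/(g + r(-3)) = 1/(4091/2118 + 11) = 1/(27389/2118) = 2118/27389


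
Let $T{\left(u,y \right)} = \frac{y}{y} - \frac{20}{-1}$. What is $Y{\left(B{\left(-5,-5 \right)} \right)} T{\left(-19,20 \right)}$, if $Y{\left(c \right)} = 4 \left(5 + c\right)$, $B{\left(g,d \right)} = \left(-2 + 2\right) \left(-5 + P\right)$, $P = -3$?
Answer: $420$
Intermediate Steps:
$T{\left(u,y \right)} = 21$ ($T{\left(u,y \right)} = 1 - -20 = 1 + 20 = 21$)
$B{\left(g,d \right)} = 0$ ($B{\left(g,d \right)} = \left(-2 + 2\right) \left(-5 - 3\right) = 0 \left(-8\right) = 0$)
$Y{\left(c \right)} = 20 + 4 c$
$Y{\left(B{\left(-5,-5 \right)} \right)} T{\left(-19,20 \right)} = \left(20 + 4 \cdot 0\right) 21 = \left(20 + 0\right) 21 = 20 \cdot 21 = 420$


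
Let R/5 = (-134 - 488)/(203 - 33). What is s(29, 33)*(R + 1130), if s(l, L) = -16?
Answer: -302384/17 ≈ -17787.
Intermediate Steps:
R = -311/17 (R = 5*((-134 - 488)/(203 - 33)) = 5*(-622/170) = 5*(-622*1/170) = 5*(-311/85) = -311/17 ≈ -18.294)
s(29, 33)*(R + 1130) = -16*(-311/17 + 1130) = -16*18899/17 = -302384/17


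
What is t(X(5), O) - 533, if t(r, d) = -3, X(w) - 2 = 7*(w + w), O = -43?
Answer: -536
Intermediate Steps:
X(w) = 2 + 14*w (X(w) = 2 + 7*(w + w) = 2 + 7*(2*w) = 2 + 14*w)
t(X(5), O) - 533 = -3 - 533 = -536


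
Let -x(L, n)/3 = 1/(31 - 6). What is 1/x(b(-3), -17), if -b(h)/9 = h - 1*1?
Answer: -25/3 ≈ -8.3333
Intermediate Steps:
b(h) = 9 - 9*h (b(h) = -9*(h - 1*1) = -9*(h - 1) = -9*(-1 + h) = 9 - 9*h)
x(L, n) = -3/25 (x(L, n) = -3/(31 - 6) = -3/25)
1/x(b(-3), -17) = 1/(-3/25) = -25/3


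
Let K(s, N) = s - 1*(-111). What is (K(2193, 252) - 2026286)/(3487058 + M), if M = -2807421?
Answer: -2023982/679637 ≈ -2.9780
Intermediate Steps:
K(s, N) = 111 + s (K(s, N) = s + 111 = 111 + s)
(K(2193, 252) - 2026286)/(3487058 + M) = ((111 + 2193) - 2026286)/(3487058 - 2807421) = (2304 - 2026286)/679637 = -2023982*1/679637 = -2023982/679637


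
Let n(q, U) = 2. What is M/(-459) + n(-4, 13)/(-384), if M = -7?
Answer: 295/29376 ≈ 0.010042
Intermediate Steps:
M/(-459) + n(-4, 13)/(-384) = -7/(-459) + 2/(-384) = -7*(-1/459) + 2*(-1/384) = 7/459 - 1/192 = 295/29376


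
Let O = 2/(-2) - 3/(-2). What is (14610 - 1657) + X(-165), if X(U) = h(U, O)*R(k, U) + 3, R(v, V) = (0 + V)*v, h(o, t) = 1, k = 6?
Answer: 11966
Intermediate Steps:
O = ½ (O = 2*(-½) - 3*(-½) = -1 + 3/2 = ½ ≈ 0.50000)
R(v, V) = V*v
X(U) = 3 + 6*U (X(U) = 1*(U*6) + 3 = 1*(6*U) + 3 = 6*U + 3 = 3 + 6*U)
(14610 - 1657) + X(-165) = (14610 - 1657) + (3 + 6*(-165)) = 12953 + (3 - 990) = 12953 - 987 = 11966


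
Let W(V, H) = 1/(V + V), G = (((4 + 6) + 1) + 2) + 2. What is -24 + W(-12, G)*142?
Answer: -359/12 ≈ -29.917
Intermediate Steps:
G = 15 (G = ((10 + 1) + 2) + 2 = (11 + 2) + 2 = 13 + 2 = 15)
W(V, H) = 1/(2*V)
-24 + W(-12, G)*142 = -24 + ((1/2)/(-12))*142 = -24 + ((1/2)*(-1/12))*142 = -24 - 1/24*142 = -24 - 71/12 = -359/12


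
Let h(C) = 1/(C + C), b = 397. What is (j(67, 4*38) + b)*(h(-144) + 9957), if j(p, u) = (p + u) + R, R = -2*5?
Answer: 289629115/48 ≈ 6.0339e+6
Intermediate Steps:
h(C) = 1/(2*C)
R = -10
j(p, u) = -10 + p + u (j(p, u) = (p + u) - 10 = -10 + p + u)
(j(67, 4*38) + b)*(h(-144) + 9957) = ((-10 + 67 + 4*38) + 397)*((½)/(-144) + 9957) = ((-10 + 67 + 152) + 397)*((½)*(-1/144) + 9957) = (209 + 397)*(-1/288 + 9957) = 606*(2867615/288) = 289629115/48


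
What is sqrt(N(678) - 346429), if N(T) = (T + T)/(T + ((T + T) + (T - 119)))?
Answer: I*sqrt(2329263483313)/2593 ≈ 588.58*I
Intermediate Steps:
N(T) = 2*T/(-119 + 4*T) (N(T) = (2*T)/(T + (2*T + (-119 + T))) = (2*T)/(T + (-119 + 3*T)) = (2*T)/(-119 + 4*T) = 2*T/(-119 + 4*T))
sqrt(N(678) - 346429) = sqrt(2*678/(-119 + 4*678) - 346429) = sqrt(2*678/(-119 + 2712) - 346429) = sqrt(2*678/2593 - 346429) = sqrt(2*678*(1/2593) - 346429) = sqrt(1356/2593 - 346429) = sqrt(-898289041/2593) = I*sqrt(2329263483313)/2593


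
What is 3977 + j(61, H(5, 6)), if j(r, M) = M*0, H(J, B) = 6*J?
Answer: 3977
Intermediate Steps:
j(r, M) = 0
3977 + j(61, H(5, 6)) = 3977 + 0 = 3977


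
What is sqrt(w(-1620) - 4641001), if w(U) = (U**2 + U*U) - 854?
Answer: sqrt(606945) ≈ 779.07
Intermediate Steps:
w(U) = -854 + 2*U**2 (w(U) = (U**2 + U**2) - 854 = 2*U**2 - 854 = -854 + 2*U**2)
sqrt(w(-1620) - 4641001) = sqrt((-854 + 2*(-1620)**2) - 4641001) = sqrt((-854 + 2*2624400) - 4641001) = sqrt((-854 + 5248800) - 4641001) = sqrt(5247946 - 4641001) = sqrt(606945)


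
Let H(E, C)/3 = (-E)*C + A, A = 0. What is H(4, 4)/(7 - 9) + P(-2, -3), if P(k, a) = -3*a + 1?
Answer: 34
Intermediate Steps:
H(E, C) = -3*C*E (H(E, C) = 3*((-E)*C + 0) = 3*(-C*E + 0) = 3*(-C*E) = -3*C*E)
P(k, a) = 1 - 3*a
H(4, 4)/(7 - 9) + P(-2, -3) = (-3*4*4)/(7 - 9) + (1 - 3*(-3)) = -48/(-2) + (1 + 9) = -48*(-½) + 10 = 24 + 10 = 34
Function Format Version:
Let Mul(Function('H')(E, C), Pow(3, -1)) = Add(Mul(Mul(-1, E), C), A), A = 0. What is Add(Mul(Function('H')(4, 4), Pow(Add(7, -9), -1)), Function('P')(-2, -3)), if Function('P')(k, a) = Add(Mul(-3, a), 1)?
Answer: 34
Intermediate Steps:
Function('H')(E, C) = Mul(-3, C, E) (Function('H')(E, C) = Mul(3, Add(Mul(Mul(-1, E), C), 0)) = Mul(3, Add(Mul(-1, C, E), 0)) = Mul(3, Mul(-1, C, E)) = Mul(-3, C, E))
Function('P')(k, a) = Add(1, Mul(-3, a))
Add(Mul(Function('H')(4, 4), Pow(Add(7, -9), -1)), Function('P')(-2, -3)) = Add(Mul(Mul(-3, 4, 4), Pow(Add(7, -9), -1)), Add(1, Mul(-3, -3))) = Add(Mul(-48, Pow(-2, -1)), Add(1, 9)) = Add(Mul(-48, Rational(-1, 2)), 10) = Add(24, 10) = 34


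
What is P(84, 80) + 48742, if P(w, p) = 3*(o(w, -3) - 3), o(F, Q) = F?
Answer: 48985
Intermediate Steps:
P(w, p) = -9 + 3*w (P(w, p) = 3*(w - 3) = 3*(-3 + w) = -9 + 3*w)
P(84, 80) + 48742 = (-9 + 3*84) + 48742 = (-9 + 252) + 48742 = 243 + 48742 = 48985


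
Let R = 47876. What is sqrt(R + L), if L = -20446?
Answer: sqrt(27430) ≈ 165.62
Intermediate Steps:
sqrt(R + L) = sqrt(47876 - 20446) = sqrt(27430)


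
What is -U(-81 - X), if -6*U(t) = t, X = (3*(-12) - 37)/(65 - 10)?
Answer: -2191/165 ≈ -13.279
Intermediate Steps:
X = -73/55 (X = (-36 - 37)/55 = -73*1/55 = -73/55 ≈ -1.3273)
U(t) = -t/6
-U(-81 - X) = -(-1)*(-81 - 1*(-73/55))/6 = -(-1)*(-81 + 73/55)/6 = -(-1)*(-4382)/(6*55) = -1*2191/165 = -2191/165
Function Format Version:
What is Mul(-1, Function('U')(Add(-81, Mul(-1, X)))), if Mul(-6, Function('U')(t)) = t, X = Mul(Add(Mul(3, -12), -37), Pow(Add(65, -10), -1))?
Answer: Rational(-2191, 165) ≈ -13.279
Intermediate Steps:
X = Rational(-73, 55) (X = Mul(Add(-36, -37), Pow(55, -1)) = Mul(-73, Rational(1, 55)) = Rational(-73, 55) ≈ -1.3273)
Function('U')(t) = Mul(Rational(-1, 6), t)
Mul(-1, Function('U')(Add(-81, Mul(-1, X)))) = Mul(-1, Mul(Rational(-1, 6), Add(-81, Mul(-1, Rational(-73, 55))))) = Mul(-1, Mul(Rational(-1, 6), Add(-81, Rational(73, 55)))) = Mul(-1, Mul(Rational(-1, 6), Rational(-4382, 55))) = Mul(-1, Rational(2191, 165)) = Rational(-2191, 165)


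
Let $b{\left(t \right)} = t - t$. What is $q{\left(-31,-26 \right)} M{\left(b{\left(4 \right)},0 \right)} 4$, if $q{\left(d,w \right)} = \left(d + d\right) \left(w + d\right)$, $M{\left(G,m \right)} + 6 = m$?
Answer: $-84816$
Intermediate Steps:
$b{\left(t \right)} = 0$
$M{\left(G,m \right)} = -6 + m$
$q{\left(d,w \right)} = 2 d \left(d + w\right)$
$q{\left(-31,-26 \right)} M{\left(b{\left(4 \right)},0 \right)} 4 = 2 \left(-31\right) \left(-31 - 26\right) \left(-6 + 0\right) 4 = 2 \left(-31\right) \left(-57\right) \left(\left(-6\right) 4\right) = 3534 \left(-24\right) = -84816$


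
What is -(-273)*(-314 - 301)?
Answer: -167895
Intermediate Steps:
-(-273)*(-314 - 301) = -(-273)*(-615) = -1*167895 = -167895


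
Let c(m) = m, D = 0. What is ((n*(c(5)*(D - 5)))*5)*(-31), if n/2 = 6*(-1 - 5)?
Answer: -279000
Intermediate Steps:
n = -72 (n = 2*(6*(-1 - 5)) = 2*(6*(-6)) = 2*(-36) = -72)
((n*(c(5)*(D - 5)))*5)*(-31) = (-360*(0 - 5)*5)*(-31) = (-360*(-5)*5)*(-31) = (-72*(-25)*5)*(-31) = (1800*5)*(-31) = 9000*(-31) = -279000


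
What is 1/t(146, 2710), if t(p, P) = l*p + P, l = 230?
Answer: 1/36290 ≈ 2.7556e-5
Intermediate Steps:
t(p, P) = P + 230*p (t(p, P) = 230*p + P = P + 230*p)
1/t(146, 2710) = 1/(2710 + 230*146) = 1/(2710 + 33580) = 1/36290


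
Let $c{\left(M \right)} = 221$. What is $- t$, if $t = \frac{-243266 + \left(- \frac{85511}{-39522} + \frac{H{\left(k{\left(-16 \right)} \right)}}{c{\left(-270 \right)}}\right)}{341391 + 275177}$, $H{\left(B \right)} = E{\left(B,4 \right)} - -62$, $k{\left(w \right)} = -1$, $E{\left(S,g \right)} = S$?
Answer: $\frac{2124751997519}{5385328109616} \approx 0.39454$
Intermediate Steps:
$H{\left(B \right)} = 62 + B$ ($H{\left(B \right)} = B - -62 = B + 62 = 62 + B$)
$t = - \frac{2124751997519}{5385328109616}$ ($t = \frac{-243266 + \left(- \frac{85511}{-39522} + \frac{62 - 1}{221}\right)}{341391 + 275177} = \frac{-243266 + \left(\left(-85511\right) \left(- \frac{1}{39522}\right) + 61 \cdot \frac{1}{221}\right)}{616568} = \left(-243266 + \left(\frac{85511}{39522} + \frac{61}{221}\right)\right) \frac{1}{616568} = \left(-243266 + \frac{21308773}{8734362}\right) \frac{1}{616568} = \left(- \frac{2124751997519}{8734362}\right) \frac{1}{616568} = - \frac{2124751997519}{5385328109616} \approx -0.39454$)
$- t = \left(-1\right) \left(- \frac{2124751997519}{5385328109616}\right) = \frac{2124751997519}{5385328109616}$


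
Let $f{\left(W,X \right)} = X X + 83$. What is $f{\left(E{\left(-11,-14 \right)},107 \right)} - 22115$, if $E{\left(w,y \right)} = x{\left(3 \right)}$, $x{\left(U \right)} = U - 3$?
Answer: $-10583$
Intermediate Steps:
$x{\left(U \right)} = -3 + U$
$E{\left(w,y \right)} = 0$ ($E{\left(w,y \right)} = -3 + 3 = 0$)
$f{\left(W,X \right)} = 83 + X^{2}$ ($f{\left(W,X \right)} = X^{2} + 83 = 83 + X^{2}$)
$f{\left(E{\left(-11,-14 \right)},107 \right)} - 22115 = \left(83 + 107^{2}\right) - 22115 = \left(83 + 11449\right) - 22115 = 11532 - 22115 = -10583$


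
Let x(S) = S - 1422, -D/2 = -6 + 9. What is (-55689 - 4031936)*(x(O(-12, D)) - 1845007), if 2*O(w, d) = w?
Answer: 7547533866875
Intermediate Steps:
D = -6 (D = -2*(-6 + 9) = -2*3 = -6)
O(w, d) = w/2
x(S) = -1422 + S
(-55689 - 4031936)*(x(O(-12, D)) - 1845007) = (-55689 - 4031936)*((-1422 + (1/2)*(-12)) - 1845007) = -4087625*((-1422 - 6) - 1845007) = -4087625*(-1428 - 1845007) = -4087625*(-1846435) = 7547533866875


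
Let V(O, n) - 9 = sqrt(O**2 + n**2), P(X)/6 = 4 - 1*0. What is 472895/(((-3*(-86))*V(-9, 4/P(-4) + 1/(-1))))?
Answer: -5107266/215 + 94579*sqrt(2941)/215 ≈ 101.61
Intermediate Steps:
P(X) = 24 (P(X) = 6*(4 - 1*0) = 6*(4 + 0) = 6*4 = 24)
V(O, n) = 9 + sqrt(O**2 + n**2)
472895/(((-3*(-86))*V(-9, 4/P(-4) + 1/(-1)))) = 472895/(((-3*(-86))*(9 + sqrt((-9)**2 + (4/24 + 1/(-1))**2)))) = 472895/((258*(9 + sqrt(81 + (4*(1/24) + 1*(-1))**2)))) = 472895/((258*(9 + sqrt(81 + (1/6 - 1)**2)))) = 472895/((258*(9 + sqrt(81 + (-5/6)**2)))) = 472895/((258*(9 + sqrt(81 + 25/36)))) = 472895/((258*(9 + sqrt(2941/36)))) = 472895/((258*(9 + sqrt(2941)/6))) = 472895/(2322 + 43*sqrt(2941))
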